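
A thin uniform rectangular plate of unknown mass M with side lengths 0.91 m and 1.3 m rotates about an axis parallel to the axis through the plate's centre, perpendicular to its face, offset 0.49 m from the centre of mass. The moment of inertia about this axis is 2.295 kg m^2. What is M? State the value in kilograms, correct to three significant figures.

5.10

I = I_cm + Md² = (1/12)M(a²+b²) + Md² = M·[0.0833333·[(0.91)² + (1.3)²] + (0.49)²] = M·0.44994.
So M = 2.295 / 0.44994 = 5.1007 kg.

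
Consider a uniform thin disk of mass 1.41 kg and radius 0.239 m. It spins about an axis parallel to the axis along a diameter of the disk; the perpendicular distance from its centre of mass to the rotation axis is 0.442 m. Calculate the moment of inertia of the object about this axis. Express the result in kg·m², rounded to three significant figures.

I_cm = (1/4)MR² = (1/4)(1.41)(0.239)² = 0.020135 kg·m²; centre at d = 0.442 m, so the parallel axis theorem gives I = 0.020135 + (1.41)(0.442)² = 0.2956 kg·m².

0.296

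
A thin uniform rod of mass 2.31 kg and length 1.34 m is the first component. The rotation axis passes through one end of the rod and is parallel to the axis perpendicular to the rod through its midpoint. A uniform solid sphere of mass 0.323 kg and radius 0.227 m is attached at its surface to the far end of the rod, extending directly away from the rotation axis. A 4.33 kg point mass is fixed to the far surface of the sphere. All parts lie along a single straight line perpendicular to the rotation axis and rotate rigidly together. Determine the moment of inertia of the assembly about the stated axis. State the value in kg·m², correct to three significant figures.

Thin rod: I_cm = (1/12)ML² = (1/12)(2.31)(1.34)² = 0.34565 kg·m²; centre at d = 0.67 m, so I = I_cm + Md² gives I = 0.34565 + (2.31)(0.67)² = 1.3826 kg·m².
Solid sphere: I_cm = (2/5)MR² = (2/5)(0.323)(0.227)² = 0.0066575 kg·m²; centre at d = 0.67 + 0.67 + 0.227 = 1.567 m, so I = I_cm + Md² gives I = 0.0066575 + (0.323)(1.567)² = 0.79978 kg·m².
Point mass: I_cm = 0; centre at d = 0.67 + 0.67 + 0.227 + 0.227 = 1.794 m, so I = I_cm + Md² gives I = 0 + (4.33)(1.794)² = 13.936 kg·m².
Total I = 1.3826 + 0.79978 + 13.936 = 16.118 kg·m².

16.1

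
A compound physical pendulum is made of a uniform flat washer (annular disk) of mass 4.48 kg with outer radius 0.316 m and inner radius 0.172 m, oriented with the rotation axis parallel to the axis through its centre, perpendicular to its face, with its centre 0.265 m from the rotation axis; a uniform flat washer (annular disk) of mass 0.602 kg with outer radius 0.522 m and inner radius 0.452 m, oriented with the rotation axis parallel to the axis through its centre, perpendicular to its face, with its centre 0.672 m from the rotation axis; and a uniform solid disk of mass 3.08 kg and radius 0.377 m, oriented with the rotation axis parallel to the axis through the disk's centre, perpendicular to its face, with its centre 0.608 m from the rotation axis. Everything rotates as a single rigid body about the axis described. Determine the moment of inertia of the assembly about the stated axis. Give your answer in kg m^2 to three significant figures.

Annular disk: I_cm = (1/2)M(R²+r²) = (1/2)(4.48)[(0.316)² + (0.172)²] = 0.28995 kg m^2; centre at d = 0.265 m, so I = I_cm + Md² gives I = 0.28995 + (4.48)(0.265)² = 0.60455 kg m^2.
Annular disk: I_cm = (1/2)M(R²+r²) = (1/2)(0.602)[(0.522)² + (0.452)²] = 0.14351 kg m^2; centre at d = 0.672 m, so I = I_cm + Md² gives I = 0.14351 + (0.602)(0.672)² = 0.41537 kg m^2.
Solid disk: I_cm = (1/2)MR² = (1/2)(3.08)(0.377)² = 0.21888 kg m^2; centre at d = 0.608 m, so I = I_cm + Md² gives I = 0.21888 + (3.08)(0.608)² = 1.3574 kg m^2.
Total I = 0.60455 + 0.41537 + 1.3574 = 2.3774 kg m^2.

2.38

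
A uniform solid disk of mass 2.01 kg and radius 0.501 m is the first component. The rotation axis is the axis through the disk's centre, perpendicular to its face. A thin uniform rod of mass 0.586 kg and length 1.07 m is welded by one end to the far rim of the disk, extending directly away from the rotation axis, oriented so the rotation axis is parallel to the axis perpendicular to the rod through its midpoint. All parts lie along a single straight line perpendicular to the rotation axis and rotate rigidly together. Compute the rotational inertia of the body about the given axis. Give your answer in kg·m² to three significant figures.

Solid disk: I_cm = (1/2)MR² = (1/2)(2.01)(0.501)² = 0.25226 kg·m²; axis through the centre, so I = 0.25226 kg·m².
Thin rod: I_cm = (1/12)ML² = (1/12)(0.586)(1.07)² = 0.055909 kg·m²; centre at d = 0.501 + 0.535 = 1.036 m, so I = I_cm + Md² gives I = 0.055909 + (0.586)(1.036)² = 0.68486 kg·m².
Total I = 0.25226 + 0.68486 = 0.93712 kg·m².

0.937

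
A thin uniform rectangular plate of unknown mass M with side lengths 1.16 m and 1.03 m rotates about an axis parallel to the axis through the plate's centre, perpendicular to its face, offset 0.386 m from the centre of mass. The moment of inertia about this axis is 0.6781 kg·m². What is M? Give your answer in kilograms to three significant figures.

I = I_cm + Md² = (1/12)M(a²+b²) + Md² = M·[0.0833333·[(1.16)² + (1.03)²] + (0.386)²] = M·0.34954.
So M = 0.6781 / 0.34954 = 1.94 kg.

1.94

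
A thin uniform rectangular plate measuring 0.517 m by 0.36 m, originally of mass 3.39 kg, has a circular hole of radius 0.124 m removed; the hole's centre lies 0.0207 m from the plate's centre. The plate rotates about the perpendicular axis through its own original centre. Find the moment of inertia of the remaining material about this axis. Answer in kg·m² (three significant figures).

0.105

Unpierced body about its centre: I₀ = (1/12)M(a²+b²) = (1/12)(3.39)[(0.517)² + (0.36)²] = 0.11212 kg·m².
The removed disk has mass m = M·πr²/(ab) = (3.39)·π(0.124)²/(0.517·0.36) = 0.87983 kg (same uniform areal density).
Its moment of inertia about the rotation axis (parallel-axis theorem): I_hole = (1/2)mr² + md² = (1/2)(0.87983)(0.124)² + (0.87983)(0.0207)² = 0.0071411 kg·m².
Treating the hole as negative mass, I = I₀ − I_hole = 0.11212 − 0.0071411 = 0.10498 kg·m².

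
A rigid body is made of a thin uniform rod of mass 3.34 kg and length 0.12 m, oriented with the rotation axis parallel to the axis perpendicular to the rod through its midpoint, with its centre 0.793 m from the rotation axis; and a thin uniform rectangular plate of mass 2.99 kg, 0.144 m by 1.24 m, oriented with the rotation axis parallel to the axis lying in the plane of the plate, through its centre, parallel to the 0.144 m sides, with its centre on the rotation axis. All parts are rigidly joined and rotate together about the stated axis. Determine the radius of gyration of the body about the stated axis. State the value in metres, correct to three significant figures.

0.627

Thin rod: I_cm = (1/12)ML² = (1/12)(3.34)(0.12)² = 0.004008 kg m^2; centre at d = 0.793 m, so I = I_cm + Md² gives I = 0.004008 + (3.34)(0.793)² = 2.1044 kg m^2.
Rectangular plate: I_cm = (1/12)Mb² = (1/12)(2.99)(1.24)² = 0.38312 kg m^2; axis through the centre, so I = 0.38312 kg m^2.
Total I = 2.4875 kg m^2; total mass M = 6.33 kg.
k = √(I/M) = √(2.4875/6.33) = 0.62687 m.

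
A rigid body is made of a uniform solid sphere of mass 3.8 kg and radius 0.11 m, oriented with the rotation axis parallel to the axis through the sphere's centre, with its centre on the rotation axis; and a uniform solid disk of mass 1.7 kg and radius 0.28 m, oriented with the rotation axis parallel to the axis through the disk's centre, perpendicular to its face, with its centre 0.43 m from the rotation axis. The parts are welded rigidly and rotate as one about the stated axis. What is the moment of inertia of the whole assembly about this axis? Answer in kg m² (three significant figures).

0.399

Solid sphere: I_cm = (2/5)MR² = (2/5)(3.8)(0.11)² = 0.018392 kg m²; axis through the centre, so I = 0.018392 kg m².
Solid disk: I_cm = (1/2)MR² = (1/2)(1.7)(0.28)² = 0.06664 kg m²; centre at d = 0.43 m, so the parallel axis theorem gives I = 0.06664 + (1.7)(0.43)² = 0.38097 kg m².
Total I = 0.018392 + 0.38097 = 0.39936 kg m².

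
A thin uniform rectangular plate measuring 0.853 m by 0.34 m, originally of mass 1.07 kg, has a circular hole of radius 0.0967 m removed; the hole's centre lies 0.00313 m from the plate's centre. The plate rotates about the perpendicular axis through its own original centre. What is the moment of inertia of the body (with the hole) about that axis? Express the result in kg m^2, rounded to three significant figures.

0.0747

Unpierced body about its centre: I₀ = (1/12)M(a²+b²) = (1/12)(1.07)[(0.853)² + (0.34)²] = 0.075186 kg m^2.
The removed disk has mass m = M·πr²/(ab) = (1.07)·π(0.0967)²/(0.853·0.34) = 0.10838 kg (same uniform areal density).
Its moment of inertia about the rotation axis (parallel-axis theorem): I_hole = (1/2)mr² + md² = (1/2)(0.10838)(0.0967)² + (0.10838)(0.00313)² = 0.0005078 kg m^2.
Treating the hole as negative mass, I = I₀ − I_hole = 0.075186 − 0.0005078 = 0.074678 kg m^2.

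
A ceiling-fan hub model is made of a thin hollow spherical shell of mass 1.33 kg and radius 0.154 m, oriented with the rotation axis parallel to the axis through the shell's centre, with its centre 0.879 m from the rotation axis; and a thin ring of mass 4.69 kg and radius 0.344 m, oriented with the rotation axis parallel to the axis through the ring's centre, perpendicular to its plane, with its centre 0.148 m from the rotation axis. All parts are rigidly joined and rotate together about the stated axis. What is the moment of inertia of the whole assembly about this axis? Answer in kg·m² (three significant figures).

1.71

Spherical shell: I_cm = (2/3)MR² = (2/3)(1.33)(0.154)² = 0.021028 kg·m²; centre at d = 0.879 m, so the parallel axis theorem gives I = 0.021028 + (1.33)(0.879)² = 1.0486 kg·m².
Thin ring: I_cm = MR² = (4.69)(0.344)² = 0.555 kg·m²; centre at d = 0.148 m, so the parallel axis theorem gives I = 0.555 + (4.69)(0.148)² = 0.65773 kg·m².
Total I = 1.0486 + 0.65773 = 1.7064 kg·m².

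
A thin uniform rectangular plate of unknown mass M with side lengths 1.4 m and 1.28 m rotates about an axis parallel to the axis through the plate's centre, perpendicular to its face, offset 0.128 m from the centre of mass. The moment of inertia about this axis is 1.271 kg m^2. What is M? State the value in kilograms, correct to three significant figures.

I = I_cm + Md² = (1/12)M(a²+b²) + Md² = M·[0.0833333·[(1.4)² + (1.28)²] + (0.128)²] = M·0.31625.
So M = 1.271 / 0.31625 = 4.019 kg.

4.02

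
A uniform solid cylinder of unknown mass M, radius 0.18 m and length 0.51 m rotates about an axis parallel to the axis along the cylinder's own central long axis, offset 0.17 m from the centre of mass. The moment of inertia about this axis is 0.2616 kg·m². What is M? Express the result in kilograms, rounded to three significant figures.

I = I_cm + Md² = (1/2)MR² + Md² = M·[0.5·(0.18)² + (0.17)²] = M·0.0451.
So M = 0.2616 / 0.0451 = 5.8004 kg.

5.80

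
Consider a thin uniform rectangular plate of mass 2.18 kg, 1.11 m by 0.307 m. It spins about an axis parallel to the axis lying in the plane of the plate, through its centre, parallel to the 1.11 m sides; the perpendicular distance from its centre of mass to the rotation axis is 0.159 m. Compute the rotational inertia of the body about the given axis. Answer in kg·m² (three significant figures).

I_cm = (1/12)Mb² = (1/12)(2.18)(0.307)² = 0.017122 kg·m²; centre at d = 0.159 m, so I = I_cm + Md² gives I = 0.017122 + (2.18)(0.159)² = 0.072234 kg·m².

0.0722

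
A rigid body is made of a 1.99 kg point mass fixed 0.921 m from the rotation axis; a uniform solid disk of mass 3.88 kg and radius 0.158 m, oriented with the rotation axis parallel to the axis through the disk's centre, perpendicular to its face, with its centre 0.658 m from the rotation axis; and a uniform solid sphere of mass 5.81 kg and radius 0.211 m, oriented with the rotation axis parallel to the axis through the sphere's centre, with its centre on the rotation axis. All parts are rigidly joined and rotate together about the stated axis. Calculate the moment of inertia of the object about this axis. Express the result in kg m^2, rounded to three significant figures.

Point mass: I_cm = 0; centre at d = 0.921 m, so I = I_cm + Md² gives I = 0 + (1.99)(0.921)² = 1.688 kg m^2.
Solid disk: I_cm = (1/2)MR² = (1/2)(3.88)(0.158)² = 0.04843 kg m^2; centre at d = 0.658 m, so I = I_cm + Md² gives I = 0.04843 + (3.88)(0.658)² = 1.7283 kg m^2.
Solid sphere: I_cm = (2/5)MR² = (2/5)(5.81)(0.211)² = 0.10347 kg m^2; axis through the centre, so I = 0.10347 kg m^2.
Total I = 1.688 + 1.7283 + 0.10347 = 3.5198 kg m^2.

3.52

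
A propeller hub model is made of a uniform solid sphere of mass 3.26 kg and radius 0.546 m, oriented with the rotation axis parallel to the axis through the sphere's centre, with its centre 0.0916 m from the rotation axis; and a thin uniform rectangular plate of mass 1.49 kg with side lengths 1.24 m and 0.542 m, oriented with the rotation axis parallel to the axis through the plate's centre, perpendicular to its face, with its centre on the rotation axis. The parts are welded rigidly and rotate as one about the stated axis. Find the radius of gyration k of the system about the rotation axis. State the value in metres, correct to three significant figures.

Solid sphere: I_cm = (2/5)MR² = (2/5)(3.26)(0.546)² = 0.38874 kg m²; centre at d = 0.0916 m, so the parallel axis theorem gives I = 0.38874 + (3.26)(0.0916)² = 0.4161 kg m².
Rectangular plate: I_cm = (1/12)M(a²+b²) = (1/12)(1.49)[(1.24)² + (0.542)²] = 0.22739 kg m²; axis through the centre, so I = 0.22739 kg m².
Total I = 0.64349 kg m²; total mass M = 4.75 kg.
k = √(I/M) = √(0.64349/4.75) = 0.36806 m.

0.368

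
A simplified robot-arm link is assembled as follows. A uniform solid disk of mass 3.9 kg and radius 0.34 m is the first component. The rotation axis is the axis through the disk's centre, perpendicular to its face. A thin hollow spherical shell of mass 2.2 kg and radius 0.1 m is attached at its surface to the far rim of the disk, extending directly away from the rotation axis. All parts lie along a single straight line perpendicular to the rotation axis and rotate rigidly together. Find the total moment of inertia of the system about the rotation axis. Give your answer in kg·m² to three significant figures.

0.666

Solid disk: I_cm = (1/2)MR² = (1/2)(3.9)(0.34)² = 0.22542 kg·m²; axis through the centre, so I = 0.22542 kg·m².
Spherical shell: I_cm = (2/3)MR² = (2/3)(2.2)(0.1)² = 0.014667 kg·m²; centre at d = 0.34 + 0.1 = 0.44 m, so I = I_cm + Md² gives I = 0.014667 + (2.2)(0.44)² = 0.44059 kg·m².
Total I = 0.22542 + 0.44059 = 0.66601 kg·m².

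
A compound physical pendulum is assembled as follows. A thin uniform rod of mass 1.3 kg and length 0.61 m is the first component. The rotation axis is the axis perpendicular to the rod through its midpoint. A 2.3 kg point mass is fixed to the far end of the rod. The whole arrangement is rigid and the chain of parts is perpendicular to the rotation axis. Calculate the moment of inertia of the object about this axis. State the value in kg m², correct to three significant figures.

0.254

Thin rod: I_cm = (1/12)ML² = (1/12)(1.3)(0.61)² = 0.040311 kg m²; axis through the centre, so I = 0.040311 kg m².
Point mass: I_cm = 0; centre at d = 0.305 m, so the parallel axis theorem gives I = 0 + (2.3)(0.305)² = 0.21396 kg m².
Total I = 0.040311 + 0.21396 = 0.25427 kg m².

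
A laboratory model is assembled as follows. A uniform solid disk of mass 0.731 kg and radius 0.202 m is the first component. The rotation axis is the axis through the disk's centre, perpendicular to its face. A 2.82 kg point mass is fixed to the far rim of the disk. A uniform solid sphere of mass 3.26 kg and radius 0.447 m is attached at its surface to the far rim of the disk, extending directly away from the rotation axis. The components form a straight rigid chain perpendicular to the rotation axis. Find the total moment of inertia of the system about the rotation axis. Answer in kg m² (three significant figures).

1.76

Solid disk: I_cm = (1/2)MR² = (1/2)(0.731)(0.202)² = 0.014914 kg m²; axis through the centre, so I = 0.014914 kg m².
Point mass: I_cm = 0; centre at d = 0.202 m, so I = I_cm + Md² gives I = 0 + (2.82)(0.202)² = 0.11507 kg m².
Solid sphere: I_cm = (2/5)MR² = (2/5)(3.26)(0.447)² = 0.26055 kg m²; centre at d = 0.202 + 0.447 = 0.649 m, so I = I_cm + Md² gives I = 0.26055 + (3.26)(0.649)² = 1.6337 kg m².
Total I = 0.014914 + 0.11507 + 1.6337 = 1.7636 kg m².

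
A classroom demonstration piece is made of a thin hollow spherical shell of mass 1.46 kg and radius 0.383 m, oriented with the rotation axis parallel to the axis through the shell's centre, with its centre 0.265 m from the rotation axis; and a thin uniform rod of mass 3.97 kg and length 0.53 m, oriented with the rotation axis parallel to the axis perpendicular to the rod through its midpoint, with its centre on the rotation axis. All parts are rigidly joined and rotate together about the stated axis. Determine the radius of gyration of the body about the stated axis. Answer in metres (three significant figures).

0.250

Spherical shell: I_cm = (2/3)MR² = (2/3)(1.46)(0.383)² = 0.14278 kg m^2; centre at d = 0.265 m, so I = I_cm + Md² gives I = 0.14278 + (1.46)(0.265)² = 0.24531 kg m^2.
Thin rod: I_cm = (1/12)ML² = (1/12)(3.97)(0.53)² = 0.092931 kg m^2; axis through the centre, so I = 0.092931 kg m^2.
Total I = 0.33824 kg m^2; total mass M = 5.43 kg.
k = √(I/M) = √(0.33824/5.43) = 0.24958 m.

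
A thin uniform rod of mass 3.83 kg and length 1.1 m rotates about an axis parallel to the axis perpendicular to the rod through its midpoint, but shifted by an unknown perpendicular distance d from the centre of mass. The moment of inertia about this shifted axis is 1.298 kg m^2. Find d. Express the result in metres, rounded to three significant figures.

0.488

About the centre-of-mass axis, I_cm = (1/12)ML² = (1/12)(3.83)(1.1)² = 0.38619 kg m^2.
Parallel axis theorem: I = I_cm + Md², so Md² = 1.298 − 0.38619 = 0.91181 kg m^2.
d = √(0.91181 / 3.83) = 0.48792 m.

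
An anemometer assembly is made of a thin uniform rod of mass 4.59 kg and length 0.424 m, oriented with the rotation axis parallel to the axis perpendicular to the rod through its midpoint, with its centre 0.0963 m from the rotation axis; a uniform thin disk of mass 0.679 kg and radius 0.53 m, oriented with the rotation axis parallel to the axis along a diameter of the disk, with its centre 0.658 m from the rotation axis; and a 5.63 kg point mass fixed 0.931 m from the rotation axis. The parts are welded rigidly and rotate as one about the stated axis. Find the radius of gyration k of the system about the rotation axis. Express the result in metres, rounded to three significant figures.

Thin rod: I_cm = (1/12)ML² = (1/12)(4.59)(0.424)² = 0.068764 kg m²; centre at d = 0.0963 m, so I = I_cm + Md² gives I = 0.068764 + (4.59)(0.0963)² = 0.11133 kg m².
Thin disk: I_cm = (1/4)MR² = (1/4)(0.679)(0.53)² = 0.047683 kg m²; centre at d = 0.658 m, so I = I_cm + Md² gives I = 0.047683 + (0.679)(0.658)² = 0.34167 kg m².
Point mass: I_cm = 0; centre at d = 0.931 m, so I = I_cm + Md² gives I = 0 + (5.63)(0.931)² = 4.8799 kg m².
Total I = 5.3329 kg m²; total mass M = 10.899 kg.
k = √(I/M) = √(5.3329/10.899) = 0.6995 m.

0.699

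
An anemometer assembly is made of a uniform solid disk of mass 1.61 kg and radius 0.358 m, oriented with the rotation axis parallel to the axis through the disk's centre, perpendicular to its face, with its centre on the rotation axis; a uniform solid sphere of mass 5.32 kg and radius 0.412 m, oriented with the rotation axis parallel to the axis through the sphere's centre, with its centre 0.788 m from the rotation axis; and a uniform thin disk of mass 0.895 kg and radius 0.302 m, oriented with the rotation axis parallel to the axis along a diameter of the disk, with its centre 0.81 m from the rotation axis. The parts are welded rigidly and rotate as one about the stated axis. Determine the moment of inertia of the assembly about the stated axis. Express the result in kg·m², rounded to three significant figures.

4.38

Solid disk: I_cm = (1/2)MR² = (1/2)(1.61)(0.358)² = 0.10317 kg·m²; axis through the centre, so I = 0.10317 kg·m².
Solid sphere: I_cm = (2/5)MR² = (2/5)(5.32)(0.412)² = 0.36122 kg·m²; centre at d = 0.788 m, so I = I_cm + Md² gives I = 0.36122 + (5.32)(0.788)² = 3.6646 kg·m².
Thin disk: I_cm = (1/4)MR² = (1/4)(0.895)(0.302)² = 0.020407 kg·m²; centre at d = 0.81 m, so I = I_cm + Md² gives I = 0.020407 + (0.895)(0.81)² = 0.60762 kg·m².
Total I = 0.10317 + 3.6646 + 0.60762 = 4.3754 kg·m².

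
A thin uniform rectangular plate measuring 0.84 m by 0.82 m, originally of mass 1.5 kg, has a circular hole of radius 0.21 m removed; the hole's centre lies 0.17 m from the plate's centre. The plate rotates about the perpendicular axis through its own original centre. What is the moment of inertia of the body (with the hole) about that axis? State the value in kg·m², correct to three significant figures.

Unpierced body about its centre: I₀ = (1/12)M(a²+b²) = (1/12)(1.5)[(0.84)² + (0.82)²] = 0.17225 kg·m².
The removed disk has mass m = M·πr²/(ab) = (1.5)·π(0.21)²/(0.84·0.82) = 0.30171 kg (same uniform areal density).
Its moment of inertia about the rotation axis (parallel-axis theorem): I_hole = (1/2)mr² + md² = (1/2)(0.30171)(0.21)² + (0.30171)(0.17)² = 0.015372 kg·m².
Treating the hole as negative mass, I = I₀ − I_hole = 0.17225 − 0.015372 = 0.15688 kg·m².

0.157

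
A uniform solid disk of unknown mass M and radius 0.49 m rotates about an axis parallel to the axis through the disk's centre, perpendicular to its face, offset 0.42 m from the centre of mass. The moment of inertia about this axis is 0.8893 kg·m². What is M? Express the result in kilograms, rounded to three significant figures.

3.00

I = I_cm + Md² = (1/2)MR² + Md² = M·[0.5·(0.49)² + (0.42)²] = M·0.29645.
So M = 0.8893 / 0.29645 = 2.9998 kg.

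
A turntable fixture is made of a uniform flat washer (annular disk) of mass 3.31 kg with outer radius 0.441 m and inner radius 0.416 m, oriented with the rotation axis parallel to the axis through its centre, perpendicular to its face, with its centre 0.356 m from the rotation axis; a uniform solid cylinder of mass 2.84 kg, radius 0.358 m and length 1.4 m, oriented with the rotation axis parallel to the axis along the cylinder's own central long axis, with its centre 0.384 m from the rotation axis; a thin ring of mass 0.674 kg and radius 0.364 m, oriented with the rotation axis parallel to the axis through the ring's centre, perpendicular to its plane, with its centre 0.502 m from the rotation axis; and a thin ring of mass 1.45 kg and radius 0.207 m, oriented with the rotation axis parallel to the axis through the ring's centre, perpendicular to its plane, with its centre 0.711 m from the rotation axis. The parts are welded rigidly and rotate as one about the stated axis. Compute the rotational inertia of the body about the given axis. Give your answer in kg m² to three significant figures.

Annular disk: I_cm = (1/2)M(R²+r²) = (1/2)(3.31)[(0.441)² + (0.416)²] = 0.60827 kg m²; centre at d = 0.356 m, so I = I_cm + Md² gives I = 0.60827 + (3.31)(0.356)² = 1.0278 kg m².
Solid cylinder: I_cm = (1/2)MR² = (1/2)(2.84)(0.358)² = 0.18199 kg m²; centre at d = 0.384 m, so I = I_cm + Md² gives I = 0.18199 + (2.84)(0.384)² = 0.60077 kg m².
Thin ring: I_cm = MR² = (0.674)(0.364)² = 0.089302 kg m²; centre at d = 0.502 m, so I = I_cm + Md² gives I = 0.089302 + (0.674)(0.502)² = 0.25915 kg m².
Thin ring: I_cm = MR² = (1.45)(0.207)² = 0.062131 kg m²; centre at d = 0.711 m, so I = I_cm + Md² gives I = 0.062131 + (1.45)(0.711)² = 0.79514 kg m².
Total I = 1.0278 + 0.60077 + 0.25915 + 0.79514 = 2.6828 kg m².

2.68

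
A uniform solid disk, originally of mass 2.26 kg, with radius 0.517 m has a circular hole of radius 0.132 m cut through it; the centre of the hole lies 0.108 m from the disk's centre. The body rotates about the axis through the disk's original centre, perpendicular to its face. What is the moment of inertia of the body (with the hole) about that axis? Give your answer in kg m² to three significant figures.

0.299

Unpierced body about its centre: I₀ = (1/2)MR² = (1/2)(2.26)(0.517)² = 0.30204 kg m².
The removed disk has mass m = M·(r/R)² = (2.26)(0.132/0.517)² = 0.14732 kg (same uniform areal density).
Its moment of inertia about the rotation axis (parallel-axis theorem): I_hole = (1/2)mr² + md² = (1/2)(0.14732)(0.132)² + (0.14732)(0.108)² = 0.0030019 kg m².
Treating the hole as negative mass, I = I₀ − I_hole = 0.30204 − 0.0030019 = 0.29903 kg m².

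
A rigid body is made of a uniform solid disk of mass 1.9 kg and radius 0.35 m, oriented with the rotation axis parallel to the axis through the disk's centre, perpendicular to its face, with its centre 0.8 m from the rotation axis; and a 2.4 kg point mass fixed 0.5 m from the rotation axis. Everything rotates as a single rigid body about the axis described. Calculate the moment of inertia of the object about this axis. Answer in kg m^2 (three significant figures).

Solid disk: I_cm = (1/2)MR² = (1/2)(1.9)(0.35)² = 0.11637 kg m^2; centre at d = 0.8 m, so I = I_cm + Md² gives I = 0.11637 + (1.9)(0.8)² = 1.3324 kg m^2.
Point mass: I_cm = 0; centre at d = 0.5 m, so I = I_cm + Md² gives I = 0 + (2.4)(0.5)² = 0.6 kg m^2.
Total I = 1.3324 + 0.6 = 1.9324 kg m^2.

1.93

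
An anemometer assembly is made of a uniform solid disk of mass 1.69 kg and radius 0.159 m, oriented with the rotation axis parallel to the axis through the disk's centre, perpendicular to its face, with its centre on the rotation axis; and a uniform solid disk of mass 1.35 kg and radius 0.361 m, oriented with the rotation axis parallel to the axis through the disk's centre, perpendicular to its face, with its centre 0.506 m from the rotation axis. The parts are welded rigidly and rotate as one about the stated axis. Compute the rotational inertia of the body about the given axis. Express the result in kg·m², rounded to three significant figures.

Solid disk: I_cm = (1/2)MR² = (1/2)(1.69)(0.159)² = 0.021362 kg·m²; axis through the centre, so I = 0.021362 kg·m².
Solid disk: I_cm = (1/2)MR² = (1/2)(1.35)(0.361)² = 0.087967 kg·m²; centre at d = 0.506 m, so the parallel axis theorem gives I = 0.087967 + (1.35)(0.506)² = 0.43362 kg·m².
Total I = 0.021362 + 0.43362 = 0.45498 kg·m².

0.455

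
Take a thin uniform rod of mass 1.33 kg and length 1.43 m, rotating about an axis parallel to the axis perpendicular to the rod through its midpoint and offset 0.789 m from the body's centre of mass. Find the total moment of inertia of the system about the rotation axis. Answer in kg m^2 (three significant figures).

1.05

I_cm = (1/12)ML² = (1/12)(1.33)(1.43)² = 0.22664 kg m^2; centre at d = 0.789 m, so the parallel axis theorem gives I = 0.22664 + (1.33)(0.789)² = 1.0546 kg m^2.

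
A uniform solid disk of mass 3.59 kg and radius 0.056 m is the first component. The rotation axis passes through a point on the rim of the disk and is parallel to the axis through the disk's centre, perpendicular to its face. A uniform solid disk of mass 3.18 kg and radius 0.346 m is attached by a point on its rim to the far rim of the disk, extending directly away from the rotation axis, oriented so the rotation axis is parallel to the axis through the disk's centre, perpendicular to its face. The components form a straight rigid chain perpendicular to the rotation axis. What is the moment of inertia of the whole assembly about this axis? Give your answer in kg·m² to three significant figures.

0.874

Solid disk: I_cm = (1/2)MR² = (1/2)(3.59)(0.056)² = 0.0056291 kg·m²; centre at d = 0.056 m, so the parallel axis theorem gives I = 0.0056291 + (3.59)(0.056)² = 0.016887 kg·m².
Solid disk: I_cm = (1/2)MR² = (1/2)(3.18)(0.346)² = 0.19035 kg·m²; centre at d = 0.056 + 0.056 + 0.346 = 0.458 m, so the parallel axis theorem gives I = 0.19035 + (3.18)(0.458)² = 0.8574 kg·m².
Total I = 0.016887 + 0.8574 = 0.87429 kg·m².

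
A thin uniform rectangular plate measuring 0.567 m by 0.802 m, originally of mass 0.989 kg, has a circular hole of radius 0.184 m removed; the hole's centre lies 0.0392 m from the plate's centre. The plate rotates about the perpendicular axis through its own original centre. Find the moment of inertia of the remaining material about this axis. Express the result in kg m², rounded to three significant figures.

Unpierced body about its centre: I₀ = (1/12)M(a²+b²) = (1/12)(0.989)[(0.567)² + (0.802)²] = 0.079507 kg m².
The removed disk has mass m = M·πr²/(ab) = (0.989)·π(0.184)²/(0.567·0.802) = 0.23133 kg (same uniform areal density).
Its moment of inertia about the rotation axis (parallel-axis theorem): I_hole = (1/2)mr² + md² = (1/2)(0.23133)(0.184)² + (0.23133)(0.0392)² = 0.0042714 kg m².
Treating the hole as negative mass, I = I₀ − I_hole = 0.079507 − 0.0042714 = 0.075235 kg m².

0.0752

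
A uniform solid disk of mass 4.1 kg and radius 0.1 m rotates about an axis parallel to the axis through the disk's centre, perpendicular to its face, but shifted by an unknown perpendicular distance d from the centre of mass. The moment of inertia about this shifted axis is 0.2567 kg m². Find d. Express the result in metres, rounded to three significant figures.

0.240

About the centre-of-mass axis, I_cm = (1/2)MR² = (1/2)(4.1)(0.1)² = 0.0205 kg m².
Parallel axis theorem: I = I_cm + Md², so Md² = 0.2567 − 0.0205 = 0.2362 kg m².
d = √(0.2362 / 4.1) = 0.24002 m.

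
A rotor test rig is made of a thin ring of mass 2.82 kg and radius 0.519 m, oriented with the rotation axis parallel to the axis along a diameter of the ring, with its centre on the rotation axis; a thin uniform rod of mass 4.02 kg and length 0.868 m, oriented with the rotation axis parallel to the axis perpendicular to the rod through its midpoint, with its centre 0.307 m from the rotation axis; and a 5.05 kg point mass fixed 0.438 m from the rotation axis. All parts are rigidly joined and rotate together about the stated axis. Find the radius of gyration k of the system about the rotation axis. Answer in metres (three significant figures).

0.408

Thin ring: I_cm = (1/2)MR² = (1/2)(2.82)(0.519)² = 0.3798 kg·m²; axis through the centre, so I = 0.3798 kg·m².
Thin rod: I_cm = (1/12)ML² = (1/12)(4.02)(0.868)² = 0.2524 kg·m²; centre at d = 0.307 m, so the parallel axis theorem gives I = 0.2524 + (4.02)(0.307)² = 0.63128 kg·m².
Point mass: I_cm = 0; centre at d = 0.438 m, so the parallel axis theorem gives I = 0 + (5.05)(0.438)² = 0.96881 kg·m².
Total I = 1.9799 kg·m²; total mass M = 11.89 kg.
k = √(I/M) = √(1.9799/11.89) = 0.40807 m.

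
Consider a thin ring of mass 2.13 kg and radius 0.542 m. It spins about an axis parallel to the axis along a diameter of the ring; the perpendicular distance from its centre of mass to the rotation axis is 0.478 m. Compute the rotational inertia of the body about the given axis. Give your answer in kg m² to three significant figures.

0.800

I_cm = (1/2)MR² = (1/2)(2.13)(0.542)² = 0.31286 kg m²; centre at d = 0.478 m, so the parallel axis theorem gives I = 0.31286 + (2.13)(0.478)² = 0.79953 kg m².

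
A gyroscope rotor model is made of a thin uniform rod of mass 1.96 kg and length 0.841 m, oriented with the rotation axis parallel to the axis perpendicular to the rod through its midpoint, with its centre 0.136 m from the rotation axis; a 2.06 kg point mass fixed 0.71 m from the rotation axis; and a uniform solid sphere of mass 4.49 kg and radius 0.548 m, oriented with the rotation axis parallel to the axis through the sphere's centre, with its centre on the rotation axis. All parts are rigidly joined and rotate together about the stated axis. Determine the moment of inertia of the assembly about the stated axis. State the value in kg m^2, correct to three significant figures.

Thin rod: I_cm = (1/12)ML² = (1/12)(1.96)(0.841)² = 0.11552 kg m^2; centre at d = 0.136 m, so the parallel axis theorem gives I = 0.11552 + (1.96)(0.136)² = 0.15177 kg m^2.
Point mass: I_cm = 0; centre at d = 0.71 m, so the parallel axis theorem gives I = 0 + (2.06)(0.71)² = 1.0384 kg m^2.
Solid sphere: I_cm = (2/5)MR² = (2/5)(4.49)(0.548)² = 0.53935 kg m^2; axis through the centre, so I = 0.53935 kg m^2.
Total I = 0.15177 + 1.0384 + 0.53935 = 1.7296 kg m^2.

1.73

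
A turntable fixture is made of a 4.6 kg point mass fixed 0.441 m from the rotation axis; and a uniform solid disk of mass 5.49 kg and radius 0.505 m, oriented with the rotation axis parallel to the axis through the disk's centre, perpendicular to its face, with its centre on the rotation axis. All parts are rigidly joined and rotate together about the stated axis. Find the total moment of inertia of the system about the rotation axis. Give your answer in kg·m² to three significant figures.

Point mass: I_cm = 0; centre at d = 0.441 m, so I = I_cm + Md² gives I = 0 + (4.6)(0.441)² = 0.89461 kg·m².
Solid disk: I_cm = (1/2)MR² = (1/2)(5.49)(0.505)² = 0.70004 kg·m²; axis through the centre, so I = 0.70004 kg·m².
Total I = 0.89461 + 0.70004 = 1.5947 kg·m².

1.59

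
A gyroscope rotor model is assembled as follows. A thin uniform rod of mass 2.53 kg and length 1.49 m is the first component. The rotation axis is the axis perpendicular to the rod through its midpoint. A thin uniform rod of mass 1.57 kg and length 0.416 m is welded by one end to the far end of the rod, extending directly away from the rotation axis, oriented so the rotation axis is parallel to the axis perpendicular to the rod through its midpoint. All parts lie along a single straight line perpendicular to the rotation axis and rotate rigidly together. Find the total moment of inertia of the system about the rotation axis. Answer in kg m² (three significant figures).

Thin rod: I_cm = (1/12)ML² = (1/12)(2.53)(1.49)² = 0.46807 kg m²; axis through the centre, so I = 0.46807 kg m².
Thin rod: I_cm = (1/12)ML² = (1/12)(1.57)(0.416)² = 0.022641 kg m²; centre at d = 0.745 + 0.208 = 0.953 m, so I = I_cm + Md² gives I = 0.022641 + (1.57)(0.953)² = 1.4485 kg m².
Total I = 0.46807 + 1.4485 = 1.9166 kg m².

1.92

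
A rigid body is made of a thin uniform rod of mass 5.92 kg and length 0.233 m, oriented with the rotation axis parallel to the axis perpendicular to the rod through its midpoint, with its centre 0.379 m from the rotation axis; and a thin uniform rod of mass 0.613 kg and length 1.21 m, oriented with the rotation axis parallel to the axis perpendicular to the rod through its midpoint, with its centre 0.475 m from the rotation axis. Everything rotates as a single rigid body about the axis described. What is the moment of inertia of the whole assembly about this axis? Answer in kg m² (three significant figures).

1.09

Thin rod: I_cm = (1/12)ML² = (1/12)(5.92)(0.233)² = 0.026783 kg m²; centre at d = 0.379 m, so I = I_cm + Md² gives I = 0.026783 + (5.92)(0.379)² = 0.87714 kg m².
Thin rod: I_cm = (1/12)ML² = (1/12)(0.613)(1.21)² = 0.074791 kg m²; centre at d = 0.475 m, so I = I_cm + Md² gives I = 0.074791 + (0.613)(0.475)² = 0.2131 kg m².
Total I = 0.87714 + 0.2131 = 1.0902 kg m².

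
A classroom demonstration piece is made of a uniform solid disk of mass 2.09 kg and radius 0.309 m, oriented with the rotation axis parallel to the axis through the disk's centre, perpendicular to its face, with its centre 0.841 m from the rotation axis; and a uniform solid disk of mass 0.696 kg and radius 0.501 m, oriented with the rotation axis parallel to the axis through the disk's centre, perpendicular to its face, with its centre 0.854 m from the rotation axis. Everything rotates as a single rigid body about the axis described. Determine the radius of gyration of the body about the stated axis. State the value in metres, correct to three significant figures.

Solid disk: I_cm = (1/2)MR² = (1/2)(2.09)(0.309)² = 0.099778 kg m²; centre at d = 0.841 m, so I = I_cm + Md² gives I = 0.099778 + (2.09)(0.841)² = 1.578 kg m².
Solid disk: I_cm = (1/2)MR² = (1/2)(0.696)(0.501)² = 0.087348 kg m²; centre at d = 0.854 m, so I = I_cm + Md² gives I = 0.087348 + (0.696)(0.854)² = 0.59495 kg m².
Total I = 2.1729 kg m²; total mass M = 2.786 kg.
k = √(I/M) = √(2.1729/2.786) = 0.88315 m.

0.883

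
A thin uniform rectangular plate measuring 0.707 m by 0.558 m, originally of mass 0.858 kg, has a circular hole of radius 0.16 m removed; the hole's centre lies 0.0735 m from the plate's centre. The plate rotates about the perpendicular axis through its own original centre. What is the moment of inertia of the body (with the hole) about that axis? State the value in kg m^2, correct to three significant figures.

Unpierced body about its centre: I₀ = (1/12)M(a²+b²) = (1/12)(0.858)[(0.707)² + (0.558)²] = 0.058002 kg m^2.
The removed disk has mass m = M·πr²/(ab) = (0.858)·π(0.16)²/(0.707·0.558) = 0.17491 kg (same uniform areal density).
Its moment of inertia about the rotation axis (parallel-axis theorem): I_hole = (1/2)mr² + md² = (1/2)(0.17491)(0.16)² + (0.17491)(0.0735)² = 0.0031838 kg m^2.
Treating the hole as negative mass, I = I₀ − I_hole = 0.058002 − 0.0031838 = 0.054818 kg m^2.

0.0548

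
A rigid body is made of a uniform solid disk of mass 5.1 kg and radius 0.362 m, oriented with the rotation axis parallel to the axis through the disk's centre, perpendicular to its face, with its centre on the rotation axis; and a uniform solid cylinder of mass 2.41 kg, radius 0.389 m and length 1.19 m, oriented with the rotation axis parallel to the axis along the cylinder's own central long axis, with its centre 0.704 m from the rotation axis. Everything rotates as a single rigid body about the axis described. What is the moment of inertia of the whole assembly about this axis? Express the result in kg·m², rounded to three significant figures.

1.71

Solid disk: I_cm = (1/2)MR² = (1/2)(5.1)(0.362)² = 0.33416 kg·m²; axis through the centre, so I = 0.33416 kg·m².
Solid cylinder: I_cm = (1/2)MR² = (1/2)(2.41)(0.389)² = 0.18234 kg·m²; centre at d = 0.704 m, so the parallel axis theorem gives I = 0.18234 + (2.41)(0.704)² = 1.3768 kg·m².
Total I = 0.33416 + 1.3768 = 1.7109 kg·m².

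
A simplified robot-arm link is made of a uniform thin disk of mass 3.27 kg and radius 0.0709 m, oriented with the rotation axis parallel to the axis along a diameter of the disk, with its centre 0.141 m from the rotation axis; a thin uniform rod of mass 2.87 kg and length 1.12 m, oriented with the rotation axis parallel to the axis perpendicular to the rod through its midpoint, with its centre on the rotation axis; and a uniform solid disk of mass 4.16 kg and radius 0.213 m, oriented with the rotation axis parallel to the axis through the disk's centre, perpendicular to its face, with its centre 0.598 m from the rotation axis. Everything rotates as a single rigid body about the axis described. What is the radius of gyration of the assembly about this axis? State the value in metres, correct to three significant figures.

Thin disk: I_cm = (1/4)MR² = (1/4)(3.27)(0.0709)² = 0.0041094 kg m²; centre at d = 0.141 m, so I = I_cm + Md² gives I = 0.0041094 + (3.27)(0.141)² = 0.06912 kg m².
Thin rod: I_cm = (1/12)ML² = (1/12)(2.87)(1.12)² = 0.30001 kg m²; axis through the centre, so I = 0.30001 kg m².
Solid disk: I_cm = (1/2)MR² = (1/2)(4.16)(0.213)² = 0.094368 kg m²; centre at d = 0.598 m, so I = I_cm + Md² gives I = 0.094368 + (4.16)(0.598)² = 1.582 kg m².
Total I = 1.9511 kg m²; total mass M = 10.3 kg.
k = √(I/M) = √(1.9511/10.3) = 0.43524 m.

0.435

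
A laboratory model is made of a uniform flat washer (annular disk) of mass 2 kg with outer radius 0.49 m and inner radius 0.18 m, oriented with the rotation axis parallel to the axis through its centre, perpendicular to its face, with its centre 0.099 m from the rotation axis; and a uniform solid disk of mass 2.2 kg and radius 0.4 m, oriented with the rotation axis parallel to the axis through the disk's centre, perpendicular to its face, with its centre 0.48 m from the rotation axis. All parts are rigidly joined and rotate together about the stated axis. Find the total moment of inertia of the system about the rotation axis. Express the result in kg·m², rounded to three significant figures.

0.975

Annular disk: I_cm = (1/2)M(R²+r²) = (1/2)(2)[(0.49)² + (0.18)²] = 0.2725 kg·m²; centre at d = 0.099 m, so I = I_cm + Md² gives I = 0.2725 + (2)(0.099)² = 0.2921 kg·m².
Solid disk: I_cm = (1/2)MR² = (1/2)(2.2)(0.4)² = 0.176 kg·m²; centre at d = 0.48 m, so I = I_cm + Md² gives I = 0.176 + (2.2)(0.48)² = 0.68288 kg·m².
Total I = 0.2921 + 0.68288 = 0.97498 kg·m².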